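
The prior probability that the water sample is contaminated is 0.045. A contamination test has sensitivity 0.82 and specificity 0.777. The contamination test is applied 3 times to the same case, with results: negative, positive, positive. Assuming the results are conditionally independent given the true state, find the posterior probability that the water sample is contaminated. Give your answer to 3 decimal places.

Let H be the event that the water sample is contaminated; start with P(H) = 0.045. P('positive'|H) = 0.82, P('positive'|¬H) = 0.223.
Update on result 1 ('negative'): P(H) ← 0.18·0.0450 / (0.18·0.0450 + 0.777·0.9550) = 0.0081000/0.75013 = 0.0108.
Update on result 2 ('positive'): P(H) ← 0.82·0.0108 / (0.82·0.0108 + 0.223·0.9892) = 0.0088544/0.22945 = 0.0386.
Update on result 3 ('positive'): P(H) ← 0.82·0.0386 / (0.82·0.0386 + 0.223·0.9614) = 0.031644/0.24604 = 0.1286.

Posterior P(H) ≈ 0.129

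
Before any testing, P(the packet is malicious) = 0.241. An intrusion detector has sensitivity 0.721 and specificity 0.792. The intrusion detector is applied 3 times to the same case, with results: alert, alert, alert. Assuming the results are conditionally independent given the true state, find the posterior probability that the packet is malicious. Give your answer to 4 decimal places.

Posterior P(H) ≈ 0.9297

Let H be the event that the packet is malicious; start with P(H) = 0.241. P('alert'|H) = 0.721, P('alert'|¬H) = 0.208.
Update on result 1 ('alert'): P(H) ← 0.721·0.2410 / (0.721·0.2410 + 0.208·0.7590) = 0.17376/0.33163 = 0.5240.
Update on result 2 ('alert'): P(H) ← 0.721·0.5240 / (0.721·0.5240 + 0.208·0.4760) = 0.37777/0.47679 = 0.7923.
Update on result 3 ('alert'): P(H) ← 0.721·0.7923 / (0.721·0.7923 + 0.208·0.2077) = 0.57127/0.61446 = 0.9297.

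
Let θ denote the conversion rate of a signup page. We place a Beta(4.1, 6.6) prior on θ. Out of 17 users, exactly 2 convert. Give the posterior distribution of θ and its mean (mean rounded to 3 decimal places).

Posterior: Beta(6.1, 21.6); mean ≈ 0.220

Observing 2 successes and 15 failures updates Beta(4.1, 6.6) by adding the success and failure counts to the two shape parameters: α = 4.1+2 = 6.1, β = 6.6+15 = 21.6.
E[θ | data] = 6.1/(6.1+21.6) = 0.220.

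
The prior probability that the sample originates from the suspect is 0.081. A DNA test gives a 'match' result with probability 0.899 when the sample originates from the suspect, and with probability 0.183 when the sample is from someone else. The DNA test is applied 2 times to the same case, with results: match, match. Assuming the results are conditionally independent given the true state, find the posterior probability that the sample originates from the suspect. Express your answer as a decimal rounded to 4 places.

Let H be the event that the sample originates from the suspect; start with P(H) = 0.081. P('match'|H) = 0.899, P('match'|¬H) = 0.183.
Update on result 1 ('match'): P(H) ← 0.899·0.0810 / (0.899·0.0810 + 0.183·0.9190) = 0.072819/0.24100 = 0.3022.
Update on result 2 ('match'): P(H) ← 0.899·0.3022 / (0.899·0.3022 + 0.183·0.6978) = 0.27164/0.39935 = 0.6802.

Posterior P(H) ≈ 0.6802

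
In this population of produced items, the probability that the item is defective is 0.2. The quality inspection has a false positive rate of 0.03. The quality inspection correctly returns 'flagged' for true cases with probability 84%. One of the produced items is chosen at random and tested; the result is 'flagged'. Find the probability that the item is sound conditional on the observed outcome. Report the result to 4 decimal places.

Let H be the event that the item is defective. P(H) = 0.2, so P(¬H) = 0.8. With E the 'flagged' result, P(E|H) = 0.84 and P(E|¬H) = 0.03.
P(E) = 0.84·0.2 + 0.03·0.8 = 0.16800 + 0.024000 = 0.19200.
By Bayes' theorem, P(H|E) = 0.16800 / 0.19200 = 0.8750. Hence P(¬H|E) = 1 − 0.8750 = 0.1250.

P(¬H | E) ≈ 0.1250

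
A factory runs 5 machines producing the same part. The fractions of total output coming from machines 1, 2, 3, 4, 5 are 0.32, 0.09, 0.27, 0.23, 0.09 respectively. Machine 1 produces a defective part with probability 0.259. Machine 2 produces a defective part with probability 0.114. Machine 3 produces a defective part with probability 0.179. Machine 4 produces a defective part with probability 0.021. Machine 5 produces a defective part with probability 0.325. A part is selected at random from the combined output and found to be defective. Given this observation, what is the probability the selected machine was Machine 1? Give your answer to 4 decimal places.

Posterior probability ≈ 0.4721

P(defective|M1) = 0.259; P(defective|M2) = 0.114; P(defective|M3) = 0.179; P(defective|M4) = 0.021; P(defective|M5) = 0.325.
Prior × likelihood for each source: 0.32·0.259=0.08288, 0.09·0.114=0.01026, 0.27·0.179=0.04833, 0.23·0.021=0.004830, 0.09·0.325=0.02925. Summing gives P(defective) = 0.17555.
P(Machine 1 | defective) = 0.08288 / 0.17555 = 0.4721.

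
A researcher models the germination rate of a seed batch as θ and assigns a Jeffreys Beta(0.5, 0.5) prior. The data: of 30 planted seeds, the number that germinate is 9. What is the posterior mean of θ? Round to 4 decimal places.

Posterior mean ≈ 0.3065

Observing 9 successes and 21 failures updates Beta(0.5, 0.5) by adding the success and failure counts to the two shape parameters: α = 0.5+9 = 9.5, β = 0.5+21 = 21.5.
Posterior mean = α/(α+β) = 9.5/31 = 0.3065.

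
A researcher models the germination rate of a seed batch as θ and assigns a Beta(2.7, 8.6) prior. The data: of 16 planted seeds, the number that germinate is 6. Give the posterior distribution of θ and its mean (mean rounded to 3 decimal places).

Observing 6 successes and 10 failures updates Beta(2.7, 8.6) by adding the success and failure counts to the two shape parameters: α = 2.7+6 = 8.7, β = 8.6+10 = 18.6.
E[θ | data] = 8.7/(8.7+18.6) = 0.319.

Posterior: Beta(8.7, 18.6); mean ≈ 0.319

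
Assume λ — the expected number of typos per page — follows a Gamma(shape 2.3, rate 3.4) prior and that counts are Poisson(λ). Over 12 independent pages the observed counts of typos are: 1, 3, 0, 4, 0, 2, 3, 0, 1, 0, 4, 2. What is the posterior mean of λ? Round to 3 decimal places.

Total count ∑xᵢ = 20 over n = 12 pages.
Gamma is conjugate to the Poisson likelihood: posterior is Gamma(shape = 2.3+20 = 22.3, rate = 3.4+12 = 15.4).
E[λ | data] = 22.3/15.4 = 1.448.

Posterior mean ≈ 1.448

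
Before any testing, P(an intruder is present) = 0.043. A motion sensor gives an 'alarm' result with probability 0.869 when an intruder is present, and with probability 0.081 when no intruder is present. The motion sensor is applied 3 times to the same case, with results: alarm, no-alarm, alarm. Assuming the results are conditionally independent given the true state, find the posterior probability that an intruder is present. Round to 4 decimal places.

With H the event that an intruder is present, the joint likelihood of the observed sequence is P(data|H) = 0.869·0.131·0.869 = 0.098926 and P(data|¬H) = 0.081·0.919·0.081 = 0.0060296.
Bayes: P(H|data) = 0.043·0.098926 / (0.043·0.098926 + 0.957·0.0060296) = 0.0042538/0.010024 = 0.4244.

Posterior P(H) ≈ 0.4244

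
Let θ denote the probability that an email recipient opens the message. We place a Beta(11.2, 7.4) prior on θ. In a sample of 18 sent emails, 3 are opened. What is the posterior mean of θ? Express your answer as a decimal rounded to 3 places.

Posterior mean ≈ 0.388

The binomial likelihood is conjugate to the Beta prior: with 3 successes and 15 failures, the posterior is Beta(11.2+3, 7.4+15) = Beta(14.2, 22.4).
Posterior mean = α/(α+β) = 14.2/36.6 = 0.388.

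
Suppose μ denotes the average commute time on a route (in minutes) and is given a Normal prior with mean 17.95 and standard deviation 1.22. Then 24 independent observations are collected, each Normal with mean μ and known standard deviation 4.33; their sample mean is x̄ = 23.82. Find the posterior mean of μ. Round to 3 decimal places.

With known σ, the Normal prior is conjugate. Weight on the data is w = (n/σ²)/(n/σ² + 1/τ₀²) = 1.28008/(1.28008+0.671862) = 0.65580.
Posterior mean = w·x̄ + (1−w)·μ₀ = 0.65580·23.82 + 0.34420·17.95 = 21.800.

Posterior mean ≈ 21.800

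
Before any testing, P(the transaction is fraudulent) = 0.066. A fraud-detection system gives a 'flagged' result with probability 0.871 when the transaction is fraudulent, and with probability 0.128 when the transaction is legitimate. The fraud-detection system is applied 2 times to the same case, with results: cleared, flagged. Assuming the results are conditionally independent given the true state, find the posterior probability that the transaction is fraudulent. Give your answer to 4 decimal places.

Posterior P(H) ≈ 0.0664

With H the event that the transaction is fraudulent, the joint likelihood of the observed sequence is P(data|H) = 0.129·0.871 = 0.11236 and P(data|¬H) = 0.872·0.128 = 0.11162.
Bayes: P(H|data) = 0.066·0.11236 / (0.066·0.11236 + 0.934·0.11162) = 0.0074157/0.11167 = 0.0664.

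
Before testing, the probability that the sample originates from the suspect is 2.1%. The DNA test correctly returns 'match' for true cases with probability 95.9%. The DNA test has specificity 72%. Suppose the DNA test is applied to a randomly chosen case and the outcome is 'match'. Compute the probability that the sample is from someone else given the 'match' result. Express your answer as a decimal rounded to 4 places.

Let H be the event that the sample originates from the suspect. P(H) = 0.021, so P(¬H) = 0.979. With E the 'match' result, P(E|H) = 0.959 and P(E|¬H) = 0.28.
P(E) = 0.959·0.021 + 0.28·0.979 = 0.020139 + 0.27412 = 0.29426.
By Bayes' theorem, P(H|E) = 0.020139 / 0.29426 = 0.0684. Hence P(¬H|E) = 1 − 0.0684 = 0.9316.

P(¬H | E) ≈ 0.9316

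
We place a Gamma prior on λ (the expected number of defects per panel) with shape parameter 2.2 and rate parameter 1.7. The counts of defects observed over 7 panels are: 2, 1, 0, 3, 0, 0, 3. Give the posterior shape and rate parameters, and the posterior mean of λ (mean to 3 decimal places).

Total count ∑xᵢ = 9 over n = 7 panels.
Gamma is conjugate to the Poisson likelihood: posterior is Gamma(shape = 2.2+9 = 11.2, rate = 1.7+7 = 8.7).
E[λ | data] = 11.2/8.7 = 1.287.

Posterior: Gamma(shape=11.2, rate=8.7); mean ≈ 1.287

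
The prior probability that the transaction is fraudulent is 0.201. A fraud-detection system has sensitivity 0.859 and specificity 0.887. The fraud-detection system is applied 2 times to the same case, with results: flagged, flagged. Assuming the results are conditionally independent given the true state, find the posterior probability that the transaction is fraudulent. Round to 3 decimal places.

Posterior P(H) ≈ 0.936

With H the event that the transaction is fraudulent, the joint likelihood of the observed sequence is P(data|H) = 0.859·0.859 = 0.73788 and P(data|¬H) = 0.113·0.113 = 0.012769.
Bayes: P(H|data) = 0.201·0.73788 / (0.201·0.73788 + 0.799·0.012769) = 0.14831/0.15852 = 0.9356.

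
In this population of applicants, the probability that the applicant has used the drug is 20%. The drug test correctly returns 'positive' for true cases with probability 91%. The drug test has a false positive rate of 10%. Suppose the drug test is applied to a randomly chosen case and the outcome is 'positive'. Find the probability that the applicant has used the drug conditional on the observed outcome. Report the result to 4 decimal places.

P(H | E) ≈ 0.6947

Let H be the event that the applicant has used the drug. P(H) = 0.2, so P(¬H) = 0.8. With E the 'positive' result, P(E|H) = 0.91 and P(E|¬H) = 0.1.
P(E) = 0.91·0.2 + 0.1·0.8 = 0.18200 + 0.080000 = 0.26200.
By Bayes' theorem, P(H|E) = 0.18200 / 0.26200 = 0.6947.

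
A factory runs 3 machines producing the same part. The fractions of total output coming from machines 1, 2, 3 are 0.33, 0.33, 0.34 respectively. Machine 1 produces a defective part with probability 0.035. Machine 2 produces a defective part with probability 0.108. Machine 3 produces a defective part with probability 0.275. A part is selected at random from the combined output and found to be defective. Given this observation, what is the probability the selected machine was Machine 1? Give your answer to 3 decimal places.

Posterior probability ≈ 0.082

Tabulate prior·likelihood by source: [1] prior 0.33, lik 0.035, product 0.01155; [2] prior 0.33, lik 0.108, product 0.03564; [3] prior 0.34, lik 0.275, product 0.09350.
Normalizing constant = 0.14069; the posterior for Machine 1 is its product over the sum, 0.01155/0.14069 = 0.082.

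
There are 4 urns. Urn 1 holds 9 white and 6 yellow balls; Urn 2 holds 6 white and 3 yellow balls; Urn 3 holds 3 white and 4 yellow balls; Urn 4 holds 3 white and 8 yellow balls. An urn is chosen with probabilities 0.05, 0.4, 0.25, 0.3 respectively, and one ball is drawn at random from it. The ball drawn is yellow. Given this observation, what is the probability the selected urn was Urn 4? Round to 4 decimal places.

Tabulate prior·likelihood by source: [1] prior 0.05, lik 0.4, product 0.02000; [2] prior 0.4, lik 0.3333, product 0.1333; [3] prior 0.25, lik 0.5714, product 0.1429; [4] prior 0.3, lik 0.7273, product 0.2182.
Normalizing constant = 0.51437; the posterior for Urn 4 is its product over the sum, 0.2182/0.51437 = 0.4242.

Posterior probability ≈ 0.4242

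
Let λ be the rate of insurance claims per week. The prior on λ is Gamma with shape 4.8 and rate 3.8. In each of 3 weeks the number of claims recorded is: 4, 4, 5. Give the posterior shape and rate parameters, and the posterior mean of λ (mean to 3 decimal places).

The Poisson likelihood adds the total count to the shape and the number of exposure periods to the rate. Here ∑xᵢ = 13 and n = 3, so shape 4.8→17.8 and rate 3.8→6.8.
Posterior mean = shape/rate = 17.8/6.8 = 2.618.

Posterior: Gamma(shape=17.8, rate=6.8); mean ≈ 2.618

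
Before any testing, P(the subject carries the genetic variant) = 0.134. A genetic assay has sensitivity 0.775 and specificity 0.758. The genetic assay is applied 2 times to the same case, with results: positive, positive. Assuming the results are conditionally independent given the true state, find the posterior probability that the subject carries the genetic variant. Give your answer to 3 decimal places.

Let H be the event that the subject carries the genetic variant; start with P(H) = 0.134. P('positive'|H) = 0.775, P('positive'|¬H) = 0.242.
Update on result 1 ('positive'): P(H) ← 0.775·0.1340 / (0.775·0.1340 + 0.242·0.8660) = 0.10385/0.31342 = 0.3313.
Update on result 2 ('positive'): P(H) ← 0.775·0.3313 / (0.775·0.3313 + 0.242·0.6687) = 0.25679/0.41861 = 0.6134.

Posterior P(H) ≈ 0.613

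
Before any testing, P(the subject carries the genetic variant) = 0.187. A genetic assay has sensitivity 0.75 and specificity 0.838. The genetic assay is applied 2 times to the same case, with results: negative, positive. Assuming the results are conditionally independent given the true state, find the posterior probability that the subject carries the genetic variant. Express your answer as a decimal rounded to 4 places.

Posterior P(H) ≈ 0.2411

Let H be the event that the subject carries the genetic variant; start with P(H) = 0.187. P('positive'|H) = 0.75, P('positive'|¬H) = 0.162.
Update on result 1 ('negative'): P(H) ← 0.25·0.1870 / (0.25·0.1870 + 0.838·0.8130) = 0.046750/0.72804 = 0.0642.
Update on result 2 ('positive'): P(H) ← 0.75·0.0642 / (0.75·0.0642 + 0.162·0.9358) = 0.048160/0.19976 = 0.2411.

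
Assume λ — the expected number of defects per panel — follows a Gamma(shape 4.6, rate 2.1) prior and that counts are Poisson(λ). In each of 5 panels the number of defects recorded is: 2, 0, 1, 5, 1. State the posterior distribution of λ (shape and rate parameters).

Posterior: Gamma(shape=13.6, rate=7.1)

Total count ∑xᵢ = 9 over n = 5 panels.
Gamma is conjugate to the Poisson likelihood: posterior is Gamma(shape = 4.6+9 = 13.6, rate = 2.1+5 = 7.1).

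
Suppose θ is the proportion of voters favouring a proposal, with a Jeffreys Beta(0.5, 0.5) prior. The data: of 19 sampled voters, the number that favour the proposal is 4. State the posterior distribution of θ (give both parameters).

Posterior: Beta(4.5, 15.5)

The binomial likelihood is conjugate to the Beta prior: with 4 successes and 15 failures, the posterior is Beta(0.5+4, 0.5+15) = Beta(4.5, 15.5).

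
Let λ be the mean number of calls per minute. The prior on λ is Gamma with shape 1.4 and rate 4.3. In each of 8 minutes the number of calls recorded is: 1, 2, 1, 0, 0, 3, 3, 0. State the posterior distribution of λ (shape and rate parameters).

Total count ∑xᵢ = 10 over n = 8 minutes.
Gamma is conjugate to the Poisson likelihood: posterior is Gamma(shape = 1.4+10 = 11.4, rate = 4.3+8 = 12.3).

Posterior: Gamma(shape=11.4, rate=12.3)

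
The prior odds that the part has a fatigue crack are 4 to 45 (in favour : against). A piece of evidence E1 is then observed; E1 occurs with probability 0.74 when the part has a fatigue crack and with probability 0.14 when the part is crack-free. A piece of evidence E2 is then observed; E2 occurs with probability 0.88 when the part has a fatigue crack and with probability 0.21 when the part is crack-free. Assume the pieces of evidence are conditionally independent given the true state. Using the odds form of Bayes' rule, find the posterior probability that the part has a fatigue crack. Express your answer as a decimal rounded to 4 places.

Prior odds = 4/45 = 0.088889.
Likelihood ratio for E1 = 0.74/0.14 = 5.2857.
Likelihood ratio for E2 = 0.88/0.21 = 4.1905.
Posterior odds = prior odds × LR₁ × LR₂ = 1.9689.
Posterior probability = odds/(1+odds) = 1.9689/2.9689 = 0.6632.

Posterior probability ≈ 0.6632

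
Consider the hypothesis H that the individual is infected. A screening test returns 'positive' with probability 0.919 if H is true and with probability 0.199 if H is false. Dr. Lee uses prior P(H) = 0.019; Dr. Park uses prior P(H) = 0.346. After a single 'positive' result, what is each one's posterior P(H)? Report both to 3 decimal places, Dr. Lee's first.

P('+'|H) = 0.919, P('+'|¬H) = 0.199.
Dr. Lee: numerator 0.919·0.019 = 0.017461; evidence = 0.017461+0.199·0.981 = 0.21268; posterior = 0.082.
Dr. Park: numerator 0.919·0.346 = 0.31797; evidence = 0.31797+0.199·0.654 = 0.44812; posterior = 0.710.

Dr. Lee: 0.082; Dr. Park: 0.710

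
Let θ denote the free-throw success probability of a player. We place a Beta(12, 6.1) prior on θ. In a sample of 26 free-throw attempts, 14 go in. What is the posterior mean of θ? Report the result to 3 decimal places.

Posterior mean ≈ 0.590

The binomial likelihood is conjugate to the Beta prior: with 14 successes and 12 failures, the posterior is Beta(12+14, 6.1+12) = Beta(26, 18.1).
E[θ | data] = 26/(26+18.1) = 0.590.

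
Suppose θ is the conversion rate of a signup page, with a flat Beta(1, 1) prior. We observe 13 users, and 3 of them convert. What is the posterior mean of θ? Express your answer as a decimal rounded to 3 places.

Observing 3 successes and 10 failures updates Beta(1, 1) by adding the success and failure counts to the two shape parameters: α = 1+3 = 4, β = 1+10 = 11.
Posterior mean = α/(α+β) = 4/15 = 0.267.

Posterior mean ≈ 0.267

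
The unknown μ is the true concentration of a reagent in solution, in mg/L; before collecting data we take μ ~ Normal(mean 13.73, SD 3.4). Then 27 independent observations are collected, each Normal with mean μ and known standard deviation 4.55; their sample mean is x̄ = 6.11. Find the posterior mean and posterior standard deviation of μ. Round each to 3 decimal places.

Posterior mean ≈ 6.584; posterior SD ≈ 0.848

With known σ, the Normal prior is conjugate. Weight on the data is w = (n/σ²)/(n/σ² + 1/τ₀²) = 1.30419/(1.30419+0.0865052) = 0.93780.
Posterior mean = w·x̄ + (1−w)·μ₀ = 0.93780·6.11 + 0.062203·13.73 = 6.584. Posterior variance = 1/(1.30419+0.0865052) = 0.719065, so SD = 0.848.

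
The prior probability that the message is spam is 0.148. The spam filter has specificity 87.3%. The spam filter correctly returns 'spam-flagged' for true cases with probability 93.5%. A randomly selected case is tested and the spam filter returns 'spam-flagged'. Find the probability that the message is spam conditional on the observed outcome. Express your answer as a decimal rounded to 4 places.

Let H be the event that the message is spam. P(H) = 0.148, so P(¬H) = 0.852. With E the 'spam-flagged' result, P(E|H) = 0.935 and P(E|¬H) = 0.127.
P(E) = 0.935·0.148 + 0.127·0.852 = 0.13838 + 0.10820 = 0.24658.
By Bayes' theorem, P(H|E) = 0.13838 / 0.24658 = 0.5612.

P(H | E) ≈ 0.5612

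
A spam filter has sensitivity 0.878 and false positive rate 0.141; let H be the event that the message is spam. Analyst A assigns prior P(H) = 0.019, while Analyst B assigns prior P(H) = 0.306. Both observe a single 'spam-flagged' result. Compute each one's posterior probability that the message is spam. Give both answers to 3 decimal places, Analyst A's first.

The likelihood ratio for a 'spam-flagged' result is 0.878/0.141 = 6.2270.
Analyst A: prior odds 0.019/0.981 = 0.019368; posterior odds 0.12060; posterior probability 0.108.
Analyst B: prior odds 0.306/0.694 = 0.44092; posterior odds 2.7456; posterior probability 0.733.

Analyst A: 0.108; Analyst B: 0.733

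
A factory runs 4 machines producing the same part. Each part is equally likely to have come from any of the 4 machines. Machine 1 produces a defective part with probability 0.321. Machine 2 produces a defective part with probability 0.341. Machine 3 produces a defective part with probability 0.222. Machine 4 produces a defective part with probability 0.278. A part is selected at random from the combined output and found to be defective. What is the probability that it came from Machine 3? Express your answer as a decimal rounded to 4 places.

Tabulate prior·likelihood by source: [1] prior 0.25, lik 0.321, product 0.08025; [2] prior 0.25, lik 0.341, product 0.08525; [3] prior 0.25, lik 0.222, product 0.05550; [4] prior 0.25, lik 0.278, product 0.06950.
Normalizing constant = 0.29050; the posterior for Machine 3 is its product over the sum, 0.05550/0.29050 = 0.1910.

Posterior probability ≈ 0.1910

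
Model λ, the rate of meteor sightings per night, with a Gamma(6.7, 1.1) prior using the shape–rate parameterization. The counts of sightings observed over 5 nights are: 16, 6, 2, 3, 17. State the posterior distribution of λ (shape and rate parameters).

The Poisson likelihood adds the total count to the shape and the number of exposure periods to the rate. Here ∑xᵢ = 44 and n = 5, so shape 6.7→50.7 and rate 1.1→6.1.

Posterior: Gamma(shape=50.7, rate=6.1)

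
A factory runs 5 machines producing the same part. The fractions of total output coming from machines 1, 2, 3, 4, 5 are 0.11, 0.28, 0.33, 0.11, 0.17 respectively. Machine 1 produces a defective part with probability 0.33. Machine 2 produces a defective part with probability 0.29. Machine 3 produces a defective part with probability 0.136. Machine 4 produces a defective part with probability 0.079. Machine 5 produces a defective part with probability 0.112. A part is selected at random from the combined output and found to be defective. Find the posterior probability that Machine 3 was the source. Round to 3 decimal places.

P(defective|M1) = 0.33; P(defective|M2) = 0.29; P(defective|M3) = 0.136; P(defective|M4) = 0.079; P(defective|M5) = 0.112.
Prior × likelihood for each source: 0.11·0.33=0.03630, 0.28·0.29=0.08120, 0.33·0.136=0.04488, 0.11·0.079=0.008690, 0.17·0.112=0.01904. Summing gives P(defective) = 0.19011.
P(Machine 3 | defective) = 0.04488 / 0.19011 = 0.236.

Posterior probability ≈ 0.236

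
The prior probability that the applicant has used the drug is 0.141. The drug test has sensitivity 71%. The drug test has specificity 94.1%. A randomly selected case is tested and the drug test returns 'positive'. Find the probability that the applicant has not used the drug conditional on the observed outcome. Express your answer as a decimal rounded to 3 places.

P(¬H | E) ≈ 0.336

Write H for 'the applicant has used the drug'. Prior odds H:¬H = 0.141/0.859 = 0.16414. For the 'positive' outcome, the likelihood ratio is 0.71/0.059 = 12.034.
Posterior odds = 0.16414 × 12.034 = 1.9753, so P(H|E) = 1.9753/(1+1.9753) = 0.664. Then P(¬H|E) = 1 − 0.664 = 0.336.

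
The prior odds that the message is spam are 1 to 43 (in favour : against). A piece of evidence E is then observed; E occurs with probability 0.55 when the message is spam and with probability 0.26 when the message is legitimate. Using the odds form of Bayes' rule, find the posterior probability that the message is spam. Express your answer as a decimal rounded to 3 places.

Prior odds = 1/43 = 0.023256.
Likelihood ratio for E = 0.55/0.26 = 2.1154.
Posterior odds = prior odds × LR = 0.049195.
Posterior probability = odds/(1+odds) = 0.049195/1.0492 = 0.047.

Posterior probability ≈ 0.047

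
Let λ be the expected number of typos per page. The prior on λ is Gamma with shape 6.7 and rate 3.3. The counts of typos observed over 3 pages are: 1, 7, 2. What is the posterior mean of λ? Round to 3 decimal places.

Total count ∑xᵢ = 10 over n = 3 pages.
Gamma is conjugate to the Poisson likelihood: posterior is Gamma(shape = 6.7+10 = 16.7, rate = 3.3+3 = 6.3).
Posterior mean = shape/rate = 16.7/6.3 = 2.651.

Posterior mean ≈ 2.651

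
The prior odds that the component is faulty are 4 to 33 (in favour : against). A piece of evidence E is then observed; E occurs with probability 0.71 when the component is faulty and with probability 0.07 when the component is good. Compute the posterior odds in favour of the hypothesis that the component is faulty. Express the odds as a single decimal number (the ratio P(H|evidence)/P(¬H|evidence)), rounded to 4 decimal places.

Prior odds = 4/33 = 0.12121.
Likelihood ratio for E = 0.71/0.07 = 10.143.
Posterior odds = prior odds × LR = 1.2294.

Posterior odds ≈ 1.2294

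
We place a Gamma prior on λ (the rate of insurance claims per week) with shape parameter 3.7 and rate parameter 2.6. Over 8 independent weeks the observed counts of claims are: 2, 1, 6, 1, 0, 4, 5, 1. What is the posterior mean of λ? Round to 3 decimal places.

Posterior mean ≈ 2.236

Total count ∑xᵢ = 20 over n = 8 weeks.
Gamma is conjugate to the Poisson likelihood: posterior is Gamma(shape = 3.7+20 = 23.7, rate = 2.6+8 = 10.6).
E[λ | data] = 23.7/10.6 = 2.236.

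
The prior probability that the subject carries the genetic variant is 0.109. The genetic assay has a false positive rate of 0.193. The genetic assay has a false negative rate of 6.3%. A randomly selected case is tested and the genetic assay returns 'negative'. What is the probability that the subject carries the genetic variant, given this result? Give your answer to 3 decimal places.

P(H | E) ≈ 0.009

Let H be the event that the subject carries the genetic variant. P(H) = 0.109, so P(¬H) = 0.891. With E the 'negative' result, P(E|H) = 0.063 and P(E|¬H) = 0.807.
P(E) = 0.063·0.109 + 0.807·0.891 = 0.0068670 + 0.71904 = 0.72590.
By Bayes' theorem, P(H|E) = 0.0068670 / 0.72590 = 0.009.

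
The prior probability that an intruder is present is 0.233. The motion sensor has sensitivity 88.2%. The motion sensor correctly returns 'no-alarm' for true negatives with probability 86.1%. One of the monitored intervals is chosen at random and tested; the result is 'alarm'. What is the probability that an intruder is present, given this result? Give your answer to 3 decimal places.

Write H for 'an intruder is present'. Prior odds H:¬H = 0.233/0.767 = 0.30378. For the 'alarm' outcome, the likelihood ratio is 0.882/0.139 = 6.3453.
Posterior odds = 0.30378 × 6.3453 = 1.9276, so P(H|E) = 1.9276/(1+1.9276) = 0.658.

P(H | E) ≈ 0.658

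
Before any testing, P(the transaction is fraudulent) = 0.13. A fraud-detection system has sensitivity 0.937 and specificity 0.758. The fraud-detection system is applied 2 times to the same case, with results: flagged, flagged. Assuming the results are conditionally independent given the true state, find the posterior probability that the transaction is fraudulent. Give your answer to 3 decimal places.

Posterior P(H) ≈ 0.691

With H the event that the transaction is fraudulent, the joint likelihood of the observed sequence is P(data|H) = 0.937·0.937 = 0.87797 and P(data|¬H) = 0.242·0.242 = 0.058564.
Bayes: P(H|data) = 0.13·0.87797 / (0.13·0.87797 + 0.87·0.058564) = 0.11414/0.16509 = 0.6914.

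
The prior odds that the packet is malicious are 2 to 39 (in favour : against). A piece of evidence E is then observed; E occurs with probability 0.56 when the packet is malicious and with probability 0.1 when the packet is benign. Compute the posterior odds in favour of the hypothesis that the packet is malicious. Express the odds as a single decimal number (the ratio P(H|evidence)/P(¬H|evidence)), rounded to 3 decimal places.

Posterior odds ≈ 0.287

Prior odds = 2/39 = 0.051282. In log-odds, ln(0.051282) = -2.9704.
Add log likelihood ratio: ln(5.6000) = 1.7228.
Posterior log-odds = -1.2476, so posterior odds = exp(-1.2476) = 0.28718.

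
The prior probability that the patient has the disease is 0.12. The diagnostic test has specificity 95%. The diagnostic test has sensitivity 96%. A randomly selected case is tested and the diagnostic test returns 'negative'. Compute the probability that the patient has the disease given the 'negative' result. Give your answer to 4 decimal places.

P(H | E) ≈ 0.0057

Let H be the event that the patient has the disease. P(H) = 0.12, so P(¬H) = 0.88. With E the 'negative' result, P(E|H) = 0.04 and P(E|¬H) = 0.95.
P(E) = 0.04·0.12 + 0.95·0.88 = 0.0048000 + 0.83600 = 0.84080.
By Bayes' theorem, P(H|E) = 0.0048000 / 0.84080 = 0.0057.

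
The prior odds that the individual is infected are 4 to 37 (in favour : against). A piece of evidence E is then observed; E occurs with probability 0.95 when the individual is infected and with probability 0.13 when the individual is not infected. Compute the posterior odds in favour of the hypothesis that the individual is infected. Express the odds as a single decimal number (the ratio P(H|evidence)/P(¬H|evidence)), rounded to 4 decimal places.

Prior odds = 4/37 = 0.10811. In log-odds, ln(0.10811) = -2.2246.
Add log likelihood ratio: ln(7.3077) = 1.9889.
Posterior log-odds = -0.23570, so posterior odds = exp(-0.23570) = 0.79002.

Posterior odds ≈ 0.7900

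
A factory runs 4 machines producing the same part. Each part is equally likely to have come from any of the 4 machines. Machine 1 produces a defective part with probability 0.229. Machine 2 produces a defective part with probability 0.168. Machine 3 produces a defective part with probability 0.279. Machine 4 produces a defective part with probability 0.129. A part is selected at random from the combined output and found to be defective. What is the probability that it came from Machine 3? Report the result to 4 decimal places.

P(defective|M1) = 0.229; P(defective|M2) = 0.168; P(defective|M3) = 0.279; P(defective|M4) = 0.129.
Prior × likelihood for each source: 0.25·0.229=0.05725, 0.25·0.168=0.04200, 0.25·0.279=0.06975, 0.25·0.129=0.03225. Summing gives P(defective) = 0.20125.
P(Machine 3 | defective) = 0.06975 / 0.20125 = 0.3466.

Posterior probability ≈ 0.3466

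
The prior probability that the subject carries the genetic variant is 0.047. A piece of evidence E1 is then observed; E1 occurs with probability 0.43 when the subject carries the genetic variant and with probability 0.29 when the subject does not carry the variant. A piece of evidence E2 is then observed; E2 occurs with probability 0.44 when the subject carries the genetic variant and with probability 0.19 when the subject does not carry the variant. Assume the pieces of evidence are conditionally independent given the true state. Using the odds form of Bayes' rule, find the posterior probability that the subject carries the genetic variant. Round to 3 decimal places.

Posterior probability ≈ 0.145

Prior odds = 0.047/(1−0.047) = 0.049318. In log-odds, ln(0.049318) = -3.0095.
Add log likelihood ratios: ln(1.4828) + ln(2.3158) = 1.2337.
Posterior log-odds = -1.7758, so posterior odds = exp(-1.7758) = 0.16935. Converting, P(H|E) = 0.16935/1.1693 = 0.145.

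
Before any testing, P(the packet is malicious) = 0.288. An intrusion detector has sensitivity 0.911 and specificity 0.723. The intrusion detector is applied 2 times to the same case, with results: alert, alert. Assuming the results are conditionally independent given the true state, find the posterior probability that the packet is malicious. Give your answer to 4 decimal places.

Posterior P(H) ≈ 0.8140

With H the event that the packet is malicious, the joint likelihood of the observed sequence is P(data|H) = 0.911·0.911 = 0.82992 and P(data|¬H) = 0.277·0.277 = 0.076729.
Bayes: P(H|data) = 0.288·0.82992 / (0.288·0.82992 + 0.712·0.076729) = 0.23902/0.29365 = 0.8140.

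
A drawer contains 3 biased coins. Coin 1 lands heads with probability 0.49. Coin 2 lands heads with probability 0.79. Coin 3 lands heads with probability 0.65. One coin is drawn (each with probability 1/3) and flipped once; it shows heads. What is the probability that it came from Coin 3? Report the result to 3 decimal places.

Posterior probability ≈ 0.337

P(heads|C1) = 0.49; P(heads|C2) = 0.79; P(heads|C3) = 0.65.
Prior × likelihood for each source: 0.333333·0.49=0.1633, 0.333333·0.79=0.2633, 0.333333·0.65=0.2167. Summing gives P(heads) = 0.64333.
P(Coin 3 | heads) = 0.2167 / 0.64333 = 0.337.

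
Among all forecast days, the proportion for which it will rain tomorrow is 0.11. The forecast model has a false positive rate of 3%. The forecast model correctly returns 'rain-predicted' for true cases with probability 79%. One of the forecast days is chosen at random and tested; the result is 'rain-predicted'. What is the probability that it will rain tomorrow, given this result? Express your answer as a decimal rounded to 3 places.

Write H for 'it will rain tomorrow'. Prior odds H:¬H = 0.11/0.89 = 0.12360. For the 'rain-predicted' outcome, the likelihood ratio is 0.79/0.03 = 26.333.
Posterior odds = 0.12360 × 26.333 = 3.2547, so P(H|E) = 3.2547/(1+3.2547) = 0.765.

P(H | E) ≈ 0.765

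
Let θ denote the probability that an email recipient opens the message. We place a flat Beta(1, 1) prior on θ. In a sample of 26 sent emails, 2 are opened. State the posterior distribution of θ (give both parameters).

Posterior: Beta(3, 25)

The binomial likelihood is conjugate to the Beta prior: with 2 successes and 24 failures, the posterior is Beta(1+2, 1+24) = Beta(3, 25).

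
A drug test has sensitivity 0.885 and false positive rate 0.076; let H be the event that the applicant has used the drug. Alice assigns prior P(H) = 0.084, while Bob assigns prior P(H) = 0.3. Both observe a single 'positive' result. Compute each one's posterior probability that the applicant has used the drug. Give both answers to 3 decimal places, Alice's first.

P('+'|H) = 0.885, P('+'|¬H) = 0.076.
Alice: numerator 0.885·0.084 = 0.074340; evidence = 0.074340+0.076·0.916 = 0.14396; posterior = 0.516.
Bob: numerator 0.885·0.3 = 0.26550; evidence = 0.26550+0.076·0.7 = 0.31870; posterior = 0.833.

Alice: 0.516; Bob: 0.833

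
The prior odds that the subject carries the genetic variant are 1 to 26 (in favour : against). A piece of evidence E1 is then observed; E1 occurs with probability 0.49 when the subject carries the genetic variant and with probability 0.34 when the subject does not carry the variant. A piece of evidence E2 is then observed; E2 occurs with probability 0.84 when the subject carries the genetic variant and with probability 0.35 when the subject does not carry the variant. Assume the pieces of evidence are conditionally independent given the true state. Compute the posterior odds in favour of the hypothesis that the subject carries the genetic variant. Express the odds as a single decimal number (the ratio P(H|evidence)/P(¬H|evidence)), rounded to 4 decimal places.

Posterior odds ≈ 0.1330

Prior odds = 1/26 = 0.038462.
Likelihood ratio for E1 = 0.49/0.34 = 1.4412.
Likelihood ratio for E2 = 0.84/0.35 = 2.4000.
Posterior odds = prior odds × LR₁ × LR₂ = 0.13303.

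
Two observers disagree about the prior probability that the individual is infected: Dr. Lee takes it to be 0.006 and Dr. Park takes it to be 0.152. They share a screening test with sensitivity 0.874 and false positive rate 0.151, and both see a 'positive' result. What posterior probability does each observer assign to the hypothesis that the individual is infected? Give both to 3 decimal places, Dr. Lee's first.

P('+'|H) = 0.874, P('+'|¬H) = 0.151.
Dr. Lee: numerator 0.874·0.006 = 0.0052440; evidence = 0.0052440+0.151·0.994 = 0.15534; posterior = 0.034.
Dr. Park: numerator 0.874·0.152 = 0.13285; evidence = 0.13285+0.151·0.848 = 0.26090; posterior = 0.509.

Dr. Lee: 0.034; Dr. Park: 0.509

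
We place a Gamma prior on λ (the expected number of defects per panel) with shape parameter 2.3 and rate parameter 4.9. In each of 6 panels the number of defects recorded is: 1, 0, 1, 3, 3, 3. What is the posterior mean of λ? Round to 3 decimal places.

The Poisson likelihood adds the total count to the shape and the number of exposure periods to the rate. Here ∑xᵢ = 11 and n = 6, so shape 2.3→13.3 and rate 4.9→10.9.
Posterior mean = shape/rate = 13.3/10.9 = 1.220.

Posterior mean ≈ 1.220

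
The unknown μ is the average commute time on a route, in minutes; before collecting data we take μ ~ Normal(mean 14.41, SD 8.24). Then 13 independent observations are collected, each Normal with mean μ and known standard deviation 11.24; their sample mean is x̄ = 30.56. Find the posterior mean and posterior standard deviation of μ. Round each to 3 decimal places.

With known σ, the Normal prior is conjugate. Weight on the data is w = (n/σ²)/(n/σ² + 1/τ₀²) = 0.102899/(0.102899+0.0147281) = 0.87479.
Posterior mean = w·x̄ + (1−w)·μ₀ = 0.87479·30.56 + 0.12521·14.41 = 28.538. Posterior variance = 1/(0.102899+0.0147281) = 8.50145, so SD = 2.916.

Posterior mean ≈ 28.538; posterior SD ≈ 2.916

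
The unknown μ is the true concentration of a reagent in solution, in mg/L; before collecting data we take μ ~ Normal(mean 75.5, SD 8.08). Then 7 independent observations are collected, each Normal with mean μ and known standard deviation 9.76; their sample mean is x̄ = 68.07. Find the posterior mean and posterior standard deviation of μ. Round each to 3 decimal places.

Posterior mean ≈ 69.352; posterior SD ≈ 3.356

With known σ, the Normal prior is conjugate. Weight on the data is w = (n/σ²)/(n/σ² + 1/τ₀²) = 0.0734850/(0.0734850+0.0153171) = 0.82751.
Posterior mean = w·x̄ + (1−w)·μ₀ = 0.82751·68.07 + 0.17249·75.5 = 69.352. Posterior variance = 1/(0.0734850+0.0153171) = 11.2610, so SD = 3.356.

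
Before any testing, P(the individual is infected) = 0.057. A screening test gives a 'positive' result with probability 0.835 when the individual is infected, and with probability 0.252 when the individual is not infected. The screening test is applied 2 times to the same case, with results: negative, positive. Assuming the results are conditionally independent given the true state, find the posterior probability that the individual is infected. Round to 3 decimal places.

Posterior P(H) ≈ 0.042

With H the event that the individual is infected, the joint likelihood of the observed sequence is P(data|H) = 0.165·0.835 = 0.13778 and P(data|¬H) = 0.748·0.252 = 0.18850.
Bayes: P(H|data) = 0.057·0.13778 / (0.057·0.13778 + 0.943·0.18850) = 0.0078532/0.18560 = 0.0423.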